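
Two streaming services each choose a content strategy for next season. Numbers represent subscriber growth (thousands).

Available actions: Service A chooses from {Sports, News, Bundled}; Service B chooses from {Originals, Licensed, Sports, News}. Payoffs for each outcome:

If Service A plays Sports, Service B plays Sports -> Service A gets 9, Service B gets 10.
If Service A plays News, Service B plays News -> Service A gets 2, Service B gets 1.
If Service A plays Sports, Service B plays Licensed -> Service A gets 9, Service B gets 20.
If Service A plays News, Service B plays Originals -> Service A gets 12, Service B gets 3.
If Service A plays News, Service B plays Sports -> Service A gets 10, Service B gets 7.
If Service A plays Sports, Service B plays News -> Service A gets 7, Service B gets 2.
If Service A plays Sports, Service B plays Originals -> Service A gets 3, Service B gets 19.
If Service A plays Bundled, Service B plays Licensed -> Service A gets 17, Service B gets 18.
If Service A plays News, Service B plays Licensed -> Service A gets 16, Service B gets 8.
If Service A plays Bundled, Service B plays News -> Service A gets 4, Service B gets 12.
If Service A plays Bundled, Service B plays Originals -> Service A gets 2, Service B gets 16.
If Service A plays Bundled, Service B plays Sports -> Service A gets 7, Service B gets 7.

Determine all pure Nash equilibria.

The unique pure-strategy Nash equilibrium is (Bundled, Licensed).

For each player, find the best response to each opponent profile; mutual best responses are the pure NE.
Service A against Originals: payoffs 3, 12, 2 → best response News.
Service A against Licensed: payoffs 9, 16, 17 → best response Bundled.
Service A against Sports: payoffs 9, 10, 7 → best response News.
Service A against News: payoffs 7, 2, 4 → best response Sports.
Service B against Sports: payoffs 19, 20, 10, 2 → best response Licensed.
Service B against News: payoffs 3, 8, 7, 1 → best response Licensed.
Service B against Bundled: payoffs 16, 18, 7, 12 → best response Licensed.
Mutual best responses: (Bundled, Licensed).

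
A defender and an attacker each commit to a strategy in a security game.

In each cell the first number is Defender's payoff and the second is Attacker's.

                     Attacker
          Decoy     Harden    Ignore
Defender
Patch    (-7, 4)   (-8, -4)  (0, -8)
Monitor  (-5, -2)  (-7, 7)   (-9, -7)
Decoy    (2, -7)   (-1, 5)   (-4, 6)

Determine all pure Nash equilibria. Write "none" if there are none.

This game has no pure Nash equilibrium.

Mark each player's best response to every combination of opponents' strategies; a profile where every player is best-responding is a pure Nash equilibrium.
Defender against Decoy: payoffs -7, -5, 2 → best response Decoy.
Defender against Harden: payoffs -8, -7, -1 → best response Decoy.
Defender against Ignore: payoffs 0, -9, -4 → best response Patch.
Attacker against Patch: payoffs 4, -4, -8 → best response Decoy.
Attacker against Monitor: payoffs -2, 7, -7 → best response Harden.
Attacker against Decoy: payoffs -7, 5, 6 → best response Ignore.
No profile is a mutual best response for all players.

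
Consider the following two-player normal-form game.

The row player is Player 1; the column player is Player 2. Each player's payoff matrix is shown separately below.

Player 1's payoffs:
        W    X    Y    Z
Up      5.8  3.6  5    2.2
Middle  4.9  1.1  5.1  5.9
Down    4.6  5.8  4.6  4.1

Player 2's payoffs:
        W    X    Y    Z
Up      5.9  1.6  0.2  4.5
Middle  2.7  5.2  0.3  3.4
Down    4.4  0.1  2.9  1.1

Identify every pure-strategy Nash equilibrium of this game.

(Up, W)

Player 1 against W: payoffs 5.8, 4.9, 4.6 → best response Up.
Player 1 against X: payoffs 3.6, 1.1, 5.8 → best response Down.
Player 1 against Y: payoffs 5, 5.1, 4.6 → best response Middle.
Player 1 against Z: payoffs 2.2, 5.9, 4.1 → best response Middle.
Player 2 against Up: payoffs 5.9, 1.6, 0.2, 4.5 → best response W.
Player 2 against Middle: payoffs 2.7, 5.2, 0.3, 3.4 → best response X.
Player 2 against Down: payoffs 4.4, 0.1, 2.9, 1.1 → best response W.
Mutual best responses: (Up, W).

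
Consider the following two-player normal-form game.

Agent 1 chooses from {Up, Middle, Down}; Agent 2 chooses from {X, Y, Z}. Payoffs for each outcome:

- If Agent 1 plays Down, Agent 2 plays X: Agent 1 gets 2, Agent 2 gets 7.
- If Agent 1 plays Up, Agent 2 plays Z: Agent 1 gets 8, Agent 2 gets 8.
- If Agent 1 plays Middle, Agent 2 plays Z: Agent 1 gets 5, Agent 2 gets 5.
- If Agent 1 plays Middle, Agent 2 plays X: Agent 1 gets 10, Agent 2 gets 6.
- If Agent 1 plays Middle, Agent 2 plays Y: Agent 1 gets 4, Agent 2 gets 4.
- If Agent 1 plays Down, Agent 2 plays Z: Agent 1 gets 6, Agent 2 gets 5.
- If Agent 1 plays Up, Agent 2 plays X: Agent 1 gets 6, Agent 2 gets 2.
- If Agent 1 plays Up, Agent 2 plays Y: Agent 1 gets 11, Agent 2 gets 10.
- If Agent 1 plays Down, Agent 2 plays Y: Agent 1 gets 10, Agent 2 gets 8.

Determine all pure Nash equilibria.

Pure-strategy Nash equilibria: (Up, Y) and (Middle, X)

Agent 1 against X: payoffs 6, 10, 2 → best response Middle.
Agent 1 against Y: payoffs 11, 4, 10 → best response Up.
Agent 1 against Z: payoffs 8, 5, 6 → best response Up.
Agent 2 against Up: payoffs 2, 10, 8 → best response Y.
Agent 2 against Middle: payoffs 6, 4, 5 → best response X.
Agent 2 against Down: payoffs 7, 8, 5 → best response Y.
Mutual best responses: (Up, Y); (Middle, X).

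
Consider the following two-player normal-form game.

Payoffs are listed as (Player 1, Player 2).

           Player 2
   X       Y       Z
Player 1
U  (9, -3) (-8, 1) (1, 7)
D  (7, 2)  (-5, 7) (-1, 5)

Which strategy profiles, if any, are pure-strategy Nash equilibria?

(U, Z) and (D, Y)

Player 1 against X: payoffs 9, 7 → best response U.
Player 1 against Y: payoffs -8, -5 → best response D.
Player 1 against Z: payoffs 1, -1 → best response U.
Player 2 against U: payoffs -3, 1, 7 → best response Z.
Player 2 against D: payoffs 2, 7, 5 → best response Y.
Mutual best responses: (U, Z); (D, Y).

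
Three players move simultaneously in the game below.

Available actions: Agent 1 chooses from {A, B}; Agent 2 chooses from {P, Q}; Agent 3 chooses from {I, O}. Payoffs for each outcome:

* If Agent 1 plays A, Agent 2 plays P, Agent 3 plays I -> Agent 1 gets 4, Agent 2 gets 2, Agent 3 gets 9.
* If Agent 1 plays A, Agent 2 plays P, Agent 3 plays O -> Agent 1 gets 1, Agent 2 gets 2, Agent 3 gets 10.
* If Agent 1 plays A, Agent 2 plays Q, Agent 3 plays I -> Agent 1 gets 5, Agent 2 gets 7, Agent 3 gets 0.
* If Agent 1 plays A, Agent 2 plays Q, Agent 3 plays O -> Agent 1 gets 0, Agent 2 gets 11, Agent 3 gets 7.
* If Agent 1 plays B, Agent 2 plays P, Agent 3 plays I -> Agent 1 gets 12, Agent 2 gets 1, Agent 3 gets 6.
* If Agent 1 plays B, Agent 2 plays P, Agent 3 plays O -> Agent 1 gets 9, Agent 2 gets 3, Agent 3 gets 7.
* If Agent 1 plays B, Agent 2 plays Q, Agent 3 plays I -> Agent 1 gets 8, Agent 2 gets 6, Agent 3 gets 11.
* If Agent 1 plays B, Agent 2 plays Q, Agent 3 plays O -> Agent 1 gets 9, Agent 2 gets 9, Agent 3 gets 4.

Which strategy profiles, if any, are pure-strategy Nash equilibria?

Agent 1 against (P, I): payoffs 4, 12 → best response B.
Agent 1 against (P, O): payoffs 1, 9 → best response B.
Agent 1 against (Q, I): payoffs 5, 8 → best response B.
Agent 1 against (Q, O): payoffs 0, 9 → best response B.
Agent 2 against (A, I): payoffs 2, 7 → best response Q.
Agent 2 against (A, O): payoffs 2, 11 → best response Q.
Agent 2 against (B, I): payoffs 1, 6 → best response Q.
Agent 2 against (B, O): payoffs 3, 9 → best response Q.
Agent 3 against (A, P): payoffs 9, 10 → best response O.
Agent 3 against (A, Q): payoffs 0, 7 → best response O.
Agent 3 against (B, P): payoffs 6, 7 → best response O.
Agent 3 against (B, Q): payoffs 11, 4 → best response I.
Mutual best responses: (B, Q, I).

(B, Q, I)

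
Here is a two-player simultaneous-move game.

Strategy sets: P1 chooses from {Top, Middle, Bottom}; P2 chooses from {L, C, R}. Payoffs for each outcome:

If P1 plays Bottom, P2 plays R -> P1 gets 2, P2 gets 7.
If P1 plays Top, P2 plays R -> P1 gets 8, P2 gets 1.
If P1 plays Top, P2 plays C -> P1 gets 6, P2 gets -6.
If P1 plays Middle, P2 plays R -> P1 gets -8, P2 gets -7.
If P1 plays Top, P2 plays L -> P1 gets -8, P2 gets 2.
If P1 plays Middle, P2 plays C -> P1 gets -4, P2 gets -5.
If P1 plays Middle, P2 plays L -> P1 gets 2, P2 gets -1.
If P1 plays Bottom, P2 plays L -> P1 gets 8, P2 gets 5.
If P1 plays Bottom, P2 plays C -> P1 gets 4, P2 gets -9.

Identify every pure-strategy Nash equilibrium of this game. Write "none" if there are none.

There is no pure-strategy Nash equilibrium.

P1 against L: payoffs -8, 2, 8 → best response Bottom.
P1 against C: payoffs 6, -4, 4 → best response Top.
P1 against R: payoffs 8, -8, 2 → best response Top.
P2 against Top: payoffs 2, -6, 1 → best response L.
P2 against Middle: payoffs -1, -5, -7 → best response L.
P2 against Bottom: payoffs 5, -9, 7 → best response R.
No profile is a mutual best response for all players.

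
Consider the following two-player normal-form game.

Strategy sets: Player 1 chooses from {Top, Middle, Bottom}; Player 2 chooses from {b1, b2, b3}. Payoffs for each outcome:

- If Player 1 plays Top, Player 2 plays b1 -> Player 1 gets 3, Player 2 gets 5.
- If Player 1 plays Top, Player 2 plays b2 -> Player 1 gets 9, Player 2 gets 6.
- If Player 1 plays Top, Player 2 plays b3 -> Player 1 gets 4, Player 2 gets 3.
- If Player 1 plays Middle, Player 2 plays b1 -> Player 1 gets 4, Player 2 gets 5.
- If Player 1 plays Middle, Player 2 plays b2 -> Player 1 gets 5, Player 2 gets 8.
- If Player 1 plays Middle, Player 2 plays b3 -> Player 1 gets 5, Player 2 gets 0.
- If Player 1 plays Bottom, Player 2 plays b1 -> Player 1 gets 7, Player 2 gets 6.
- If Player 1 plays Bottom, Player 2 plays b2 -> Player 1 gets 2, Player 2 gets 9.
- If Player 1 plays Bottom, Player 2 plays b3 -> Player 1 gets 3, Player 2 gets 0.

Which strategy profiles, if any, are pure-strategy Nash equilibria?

Pure NE: (Top, b2)

(Top, b1): Player 1 can switch to Middle (3 → 4). Not NE.
(Top, b2): Player 1 gets 9, best alternative 5; Player 2 gets 6, best alternative 5. No profitable deviation — NE.
(Top, b3): Player 1 can switch to Middle (4 → 5). Not NE.
(Middle, b1): Player 1 can switch to Bottom (4 → 7). Not NE.
(Middle, b2): Player 1 can switch to Top (5 → 9). Not NE.
(Middle, b3): Player 2 can switch to b1 (0 → 5). Not NE.
(Bottom, b1): Player 2 can switch to b2 (6 → 9). Not NE.
(Bottom, b2): Player 1 can switch to Top (2 → 9). Not NE.
(Bottom, b3): Player 1 can switch to Top (3 → 4). Not NE.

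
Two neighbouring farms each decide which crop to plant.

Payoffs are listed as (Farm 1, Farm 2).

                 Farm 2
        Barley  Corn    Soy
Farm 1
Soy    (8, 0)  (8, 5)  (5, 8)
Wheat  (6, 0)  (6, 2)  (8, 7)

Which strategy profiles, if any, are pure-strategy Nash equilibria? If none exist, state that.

The unique pure-strategy Nash equilibrium is (Wheat, Soy).

Farm 1 against Barley: payoffs 8, 6 → best response Soy.
Farm 1 against Corn: payoffs 8, 6 → best response Soy.
Farm 1 against Soy: payoffs 5, 8 → best response Wheat.
Farm 2 against Soy: payoffs 0, 5, 8 → best response Soy.
Farm 2 against Wheat: payoffs 0, 2, 7 → best response Soy.
Mutual best responses: (Wheat, Soy).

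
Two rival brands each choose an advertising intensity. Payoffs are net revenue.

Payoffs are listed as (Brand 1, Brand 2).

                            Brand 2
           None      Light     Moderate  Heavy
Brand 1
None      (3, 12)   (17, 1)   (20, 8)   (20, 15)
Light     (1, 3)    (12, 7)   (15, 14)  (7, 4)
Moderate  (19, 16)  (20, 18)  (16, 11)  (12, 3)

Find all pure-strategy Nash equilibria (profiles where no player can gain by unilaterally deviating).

Pure-strategy Nash equilibria: (None, Heavy); (Moderate, Light)

Brand 1 against None: payoffs 3, 1, 19 → best response Moderate.
Brand 1 against Light: payoffs 17, 12, 20 → best response Moderate.
Brand 1 against Moderate: payoffs 20, 15, 16 → best response None.
Brand 1 against Heavy: payoffs 20, 7, 12 → best response None.
Brand 2 against None: payoffs 12, 1, 8, 15 → best response Heavy.
Brand 2 against Light: payoffs 3, 7, 14, 4 → best response Moderate.
Brand 2 against Moderate: payoffs 16, 18, 11, 3 → best response Light.
Mutual best responses: (None, Heavy); (Moderate, Light).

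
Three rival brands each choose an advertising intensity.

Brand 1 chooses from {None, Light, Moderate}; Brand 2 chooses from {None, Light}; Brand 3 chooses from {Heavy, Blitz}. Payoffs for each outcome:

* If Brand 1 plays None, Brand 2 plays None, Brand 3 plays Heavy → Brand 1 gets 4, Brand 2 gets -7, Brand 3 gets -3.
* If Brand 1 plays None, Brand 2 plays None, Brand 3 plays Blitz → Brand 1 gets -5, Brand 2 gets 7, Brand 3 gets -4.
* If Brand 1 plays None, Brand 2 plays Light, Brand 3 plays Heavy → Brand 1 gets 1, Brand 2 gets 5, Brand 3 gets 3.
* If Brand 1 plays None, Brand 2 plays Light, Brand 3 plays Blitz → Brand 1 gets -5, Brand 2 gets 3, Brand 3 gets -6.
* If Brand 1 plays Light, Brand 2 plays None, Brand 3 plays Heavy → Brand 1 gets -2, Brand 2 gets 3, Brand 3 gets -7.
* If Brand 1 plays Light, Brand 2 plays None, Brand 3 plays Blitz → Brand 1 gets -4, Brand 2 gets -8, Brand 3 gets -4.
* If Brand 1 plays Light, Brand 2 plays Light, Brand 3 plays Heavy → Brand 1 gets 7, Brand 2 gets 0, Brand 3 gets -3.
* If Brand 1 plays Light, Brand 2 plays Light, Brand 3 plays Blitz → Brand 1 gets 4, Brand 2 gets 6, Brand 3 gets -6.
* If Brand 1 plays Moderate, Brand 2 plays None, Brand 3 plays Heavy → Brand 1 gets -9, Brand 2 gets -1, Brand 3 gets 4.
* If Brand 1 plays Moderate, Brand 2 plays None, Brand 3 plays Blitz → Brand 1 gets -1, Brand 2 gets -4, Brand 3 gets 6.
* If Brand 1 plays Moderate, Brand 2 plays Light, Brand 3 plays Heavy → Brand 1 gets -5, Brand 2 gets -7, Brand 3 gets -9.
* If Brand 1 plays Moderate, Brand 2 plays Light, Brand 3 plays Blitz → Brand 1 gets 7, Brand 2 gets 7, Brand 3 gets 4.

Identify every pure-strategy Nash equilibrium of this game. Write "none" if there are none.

The unique pure-strategy Nash equilibrium is (Moderate, Light, Blitz).

For each player, find the best response to each opponent profile; mutual best responses are the pure NE.
Brand 1 against (None, Heavy): payoffs 4, -2, -9 → best response None.
Brand 1 against (None, Blitz): payoffs -5, -4, -1 → best response Moderate.
Brand 1 against (Light, Heavy): payoffs 1, 7, -5 → best response Light.
Brand 1 against (Light, Blitz): payoffs -5, 4, 7 → best response Moderate.
Brand 2 against (None, Heavy): payoffs -7, 5 → best response Light.
Brand 2 against (None, Blitz): payoffs 7, 3 → best response None.
Brand 2 against (Light, Heavy): payoffs 3, 0 → best response None.
Brand 2 against (Light, Blitz): payoffs -8, 6 → best response Light.
Brand 2 against (Moderate, Heavy): payoffs -1, -7 → best response None.
Brand 2 against (Moderate, Blitz): payoffs -4, 7 → best response Light.
Brand 3 against (None, None): payoffs -3, -4 → best response Heavy.
Brand 3 against (None, Light): payoffs 3, -6 → best response Heavy.
Brand 3 against (Light, None): payoffs -7, -4 → best response Blitz.
Brand 3 against (Light, Light): payoffs -3, -6 → best response Heavy.
Brand 3 against (Moderate, None): payoffs 4, 6 → best response Blitz.
Brand 3 against (Moderate, Light): payoffs -9, 4 → best response Blitz.
Mutual best responses: (Moderate, Light, Blitz).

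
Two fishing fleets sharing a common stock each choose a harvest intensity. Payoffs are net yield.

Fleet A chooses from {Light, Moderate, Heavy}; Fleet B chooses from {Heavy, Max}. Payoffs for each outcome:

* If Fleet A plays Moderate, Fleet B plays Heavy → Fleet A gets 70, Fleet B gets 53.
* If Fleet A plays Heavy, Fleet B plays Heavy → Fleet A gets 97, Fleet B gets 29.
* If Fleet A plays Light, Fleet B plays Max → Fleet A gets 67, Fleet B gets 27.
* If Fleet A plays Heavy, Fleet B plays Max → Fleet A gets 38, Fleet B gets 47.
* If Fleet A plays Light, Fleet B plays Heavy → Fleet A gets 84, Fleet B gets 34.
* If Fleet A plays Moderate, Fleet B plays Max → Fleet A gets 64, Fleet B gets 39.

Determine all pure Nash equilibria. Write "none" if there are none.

none

Check each profile: it is a Nash equilibrium iff no player can strictly gain by switching unilaterally.
(Light, Heavy): Fleet A can switch to Heavy (84 → 97). Not NE.
(Light, Max): Fleet B can switch to Heavy (27 → 34). Not NE.
(Moderate, Heavy): Fleet A can switch to Light (70 → 84). Not NE.
(Moderate, Max): Fleet A can switch to Light (64 → 67). Not NE.
(Heavy, Heavy): Fleet B can switch to Max (29 → 47). Not NE.
(Heavy, Max): Fleet A can switch to Light (38 → 67). Not NE.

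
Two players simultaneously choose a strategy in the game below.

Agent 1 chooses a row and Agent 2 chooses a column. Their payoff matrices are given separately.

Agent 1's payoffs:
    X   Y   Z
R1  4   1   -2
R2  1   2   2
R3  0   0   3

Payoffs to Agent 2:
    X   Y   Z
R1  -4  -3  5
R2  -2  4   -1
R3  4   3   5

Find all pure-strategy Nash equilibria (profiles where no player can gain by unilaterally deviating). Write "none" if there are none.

The pure Nash equilibria are (R2, Y) and (R3, Z).

(R1, X): Agent 2 can switch to Y (-4 → -3). Not NE.
(R1, Y): Agent 1 can switch to R2 (1 → 2). Not NE.
(R1, Z): Agent 1 can switch to R2 (-2 → 2). Not NE.
(R2, X): Agent 1 can switch to R1 (1 → 4). Not NE.
(R2, Y): Agent 1 gets 2, best alternative 1; Agent 2 gets 4, best alternative -1. No profitable deviation — NE.
(R2, Z): Agent 1 can switch to R3 (2 → 3). Not NE.
(R3, X): Agent 1 can switch to R1 (0 → 4). Not NE.
(R3, Y): Agent 1 can switch to R1 (0 → 1). Not NE.
(R3, Z): Agent 1 gets 3, best alternative 2; Agent 2 gets 5, best alternative 4. No profitable deviation — NE.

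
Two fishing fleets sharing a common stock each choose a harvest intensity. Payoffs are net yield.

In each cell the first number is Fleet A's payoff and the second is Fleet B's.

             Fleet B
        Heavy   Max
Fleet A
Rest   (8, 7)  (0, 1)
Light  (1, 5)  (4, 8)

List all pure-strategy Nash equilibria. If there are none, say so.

Pure-strategy Nash equilibria: (Rest, Heavy); (Light, Max)

For each strategy profile, look for a profitable unilateral deviation.
(Rest, Heavy): Fleet A gets 8, best alternative 1; Fleet B gets 7, best alternative 1. No profitable deviation — NE.
(Rest, Max): Fleet A can switch to Light (0 → 4). Not NE.
(Light, Heavy): Fleet A can switch to Rest (1 → 8). Not NE.
(Light, Max): Fleet A gets 4, best alternative 0; Fleet B gets 8, best alternative 5. No profitable deviation — NE.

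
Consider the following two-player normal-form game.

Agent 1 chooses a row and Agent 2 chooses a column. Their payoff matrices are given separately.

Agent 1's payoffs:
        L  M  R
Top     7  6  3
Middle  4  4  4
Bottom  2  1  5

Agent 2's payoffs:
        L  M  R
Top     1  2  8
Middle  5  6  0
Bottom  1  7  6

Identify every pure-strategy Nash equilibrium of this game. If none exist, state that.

Agent 1 against L: payoffs 7, 4, 2 → best response Top.
Agent 1 against M: payoffs 6, 4, 1 → best response Top.
Agent 1 against R: payoffs 3, 4, 5 → best response Bottom.
Agent 2 against Top: payoffs 1, 2, 8 → best response R.
Agent 2 against Middle: payoffs 5, 6, 0 → best response M.
Agent 2 against Bottom: payoffs 1, 7, 6 → best response M.
No profile is a mutual best response for all players.

No pure-strategy Nash equilibrium.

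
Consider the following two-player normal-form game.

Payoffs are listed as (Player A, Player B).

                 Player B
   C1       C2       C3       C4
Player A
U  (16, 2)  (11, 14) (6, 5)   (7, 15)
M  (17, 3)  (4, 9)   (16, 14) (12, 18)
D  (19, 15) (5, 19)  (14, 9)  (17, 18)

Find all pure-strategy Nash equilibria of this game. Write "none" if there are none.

Player A against C1: payoffs 16, 17, 19 → best response D.
Player A against C2: payoffs 11, 4, 5 → best response U.
Player A against C3: payoffs 6, 16, 14 → best response M.
Player A against C4: payoffs 7, 12, 17 → best response D.
Player B against U: payoffs 2, 14, 5, 15 → best response C4.
Player B against M: payoffs 3, 9, 14, 18 → best response C4.
Player B against D: payoffs 15, 19, 9, 18 → best response C2.
No profile is a mutual best response for all players.

No pure-strategy Nash equilibrium.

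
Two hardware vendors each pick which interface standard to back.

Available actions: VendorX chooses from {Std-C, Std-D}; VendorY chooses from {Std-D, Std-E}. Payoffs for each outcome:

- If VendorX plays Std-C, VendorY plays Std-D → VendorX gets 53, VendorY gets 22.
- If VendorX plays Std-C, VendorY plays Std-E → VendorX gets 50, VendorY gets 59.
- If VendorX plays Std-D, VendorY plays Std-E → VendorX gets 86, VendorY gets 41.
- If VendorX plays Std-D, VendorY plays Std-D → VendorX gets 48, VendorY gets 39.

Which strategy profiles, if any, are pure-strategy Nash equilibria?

The unique pure-strategy Nash equilibrium is (Std-D, Std-E).

VendorX against Std-D: payoffs 53, 48 → best response Std-C.
VendorX against Std-E: payoffs 50, 86 → best response Std-D.
VendorY against Std-C: payoffs 22, 59 → best response Std-E.
VendorY against Std-D: payoffs 39, 41 → best response Std-E.
Mutual best responses: (Std-D, Std-E).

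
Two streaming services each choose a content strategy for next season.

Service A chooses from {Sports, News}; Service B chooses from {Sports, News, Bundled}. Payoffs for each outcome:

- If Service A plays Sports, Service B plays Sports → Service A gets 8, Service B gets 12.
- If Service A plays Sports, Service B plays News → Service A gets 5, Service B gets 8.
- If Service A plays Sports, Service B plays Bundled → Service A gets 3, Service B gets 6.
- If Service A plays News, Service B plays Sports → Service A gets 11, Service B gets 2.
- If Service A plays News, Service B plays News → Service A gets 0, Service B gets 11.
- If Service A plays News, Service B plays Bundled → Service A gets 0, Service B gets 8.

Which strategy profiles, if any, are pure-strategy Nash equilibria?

none

Service A against Sports: payoffs 8, 11 → best response News.
Service A against News: payoffs 5, 0 → best response Sports.
Service A against Bundled: payoffs 3, 0 → best response Sports.
Service B against Sports: payoffs 12, 8, 6 → best response Sports.
Service B against News: payoffs 2, 11, 8 → best response News.
No profile is a mutual best response for all players.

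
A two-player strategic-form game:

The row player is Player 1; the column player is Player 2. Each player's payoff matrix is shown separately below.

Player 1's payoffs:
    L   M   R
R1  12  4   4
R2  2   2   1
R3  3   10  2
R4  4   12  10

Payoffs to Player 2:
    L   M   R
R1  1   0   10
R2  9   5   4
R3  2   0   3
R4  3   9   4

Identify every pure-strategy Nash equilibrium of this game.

The unique pure-strategy Nash equilibrium is (R4, M).

Player 1 against L: payoffs 12, 2, 3, 4 → best response R1.
Player 1 against M: payoffs 4, 2, 10, 12 → best response R4.
Player 1 against R: payoffs 4, 1, 2, 10 → best response R4.
Player 2 against R1: payoffs 1, 0, 10 → best response R.
Player 2 against R2: payoffs 9, 5, 4 → best response L.
Player 2 against R3: payoffs 2, 0, 3 → best response R.
Player 2 against R4: payoffs 3, 9, 4 → best response M.
Mutual best responses: (R4, M).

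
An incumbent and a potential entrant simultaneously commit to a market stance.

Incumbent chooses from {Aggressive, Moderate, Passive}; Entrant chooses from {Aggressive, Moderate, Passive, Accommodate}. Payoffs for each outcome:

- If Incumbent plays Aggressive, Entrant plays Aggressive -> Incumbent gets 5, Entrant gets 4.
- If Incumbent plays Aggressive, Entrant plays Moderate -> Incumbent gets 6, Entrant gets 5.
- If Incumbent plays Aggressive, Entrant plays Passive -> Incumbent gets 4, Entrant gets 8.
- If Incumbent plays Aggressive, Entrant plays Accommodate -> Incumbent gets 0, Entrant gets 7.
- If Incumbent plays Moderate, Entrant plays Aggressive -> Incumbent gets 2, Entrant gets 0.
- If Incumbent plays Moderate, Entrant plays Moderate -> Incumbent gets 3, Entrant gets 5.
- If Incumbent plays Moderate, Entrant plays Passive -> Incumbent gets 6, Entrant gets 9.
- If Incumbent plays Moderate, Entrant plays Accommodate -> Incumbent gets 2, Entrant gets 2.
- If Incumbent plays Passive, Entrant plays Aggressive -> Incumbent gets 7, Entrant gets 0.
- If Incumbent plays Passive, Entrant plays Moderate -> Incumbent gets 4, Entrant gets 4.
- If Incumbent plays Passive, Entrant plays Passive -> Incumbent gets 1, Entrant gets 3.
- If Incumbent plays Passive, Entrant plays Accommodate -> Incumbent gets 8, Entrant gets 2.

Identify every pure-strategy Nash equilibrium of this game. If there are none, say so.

(Moderate, Passive)

Incumbent against Aggressive: payoffs 5, 2, 7 → best response Passive.
Incumbent against Moderate: payoffs 6, 3, 4 → best response Aggressive.
Incumbent against Passive: payoffs 4, 6, 1 → best response Moderate.
Incumbent against Accommodate: payoffs 0, 2, 8 → best response Passive.
Entrant against Aggressive: payoffs 4, 5, 8, 7 → best response Passive.
Entrant against Moderate: payoffs 0, 5, 9, 2 → best response Passive.
Entrant against Passive: payoffs 0, 4, 3, 2 → best response Moderate.
Mutual best responses: (Moderate, Passive).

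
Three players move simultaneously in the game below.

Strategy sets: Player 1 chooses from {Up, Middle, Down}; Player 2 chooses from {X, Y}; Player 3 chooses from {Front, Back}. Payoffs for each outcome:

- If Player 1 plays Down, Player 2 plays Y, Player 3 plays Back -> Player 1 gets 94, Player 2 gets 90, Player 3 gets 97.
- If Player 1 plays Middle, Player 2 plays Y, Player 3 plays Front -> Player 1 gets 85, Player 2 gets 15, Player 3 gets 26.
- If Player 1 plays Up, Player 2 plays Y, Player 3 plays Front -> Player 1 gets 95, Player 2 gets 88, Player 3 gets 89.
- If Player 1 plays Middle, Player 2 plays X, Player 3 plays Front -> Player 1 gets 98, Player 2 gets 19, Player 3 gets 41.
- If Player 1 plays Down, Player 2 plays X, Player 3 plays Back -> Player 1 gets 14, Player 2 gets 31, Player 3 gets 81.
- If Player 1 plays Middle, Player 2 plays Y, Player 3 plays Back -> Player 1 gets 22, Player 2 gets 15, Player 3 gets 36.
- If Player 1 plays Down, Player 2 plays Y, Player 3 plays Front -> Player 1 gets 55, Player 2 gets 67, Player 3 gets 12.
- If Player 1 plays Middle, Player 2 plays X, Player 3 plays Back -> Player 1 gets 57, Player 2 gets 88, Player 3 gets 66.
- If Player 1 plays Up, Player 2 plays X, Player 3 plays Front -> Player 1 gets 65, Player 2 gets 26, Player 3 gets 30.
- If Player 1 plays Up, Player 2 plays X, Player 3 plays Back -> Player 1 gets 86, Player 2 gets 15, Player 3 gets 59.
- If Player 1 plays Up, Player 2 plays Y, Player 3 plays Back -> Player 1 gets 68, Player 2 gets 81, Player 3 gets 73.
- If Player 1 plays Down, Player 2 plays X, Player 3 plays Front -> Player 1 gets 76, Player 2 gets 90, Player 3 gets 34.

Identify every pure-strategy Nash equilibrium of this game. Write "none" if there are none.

Player 1 against (X, Front): payoffs 65, 98, 76 → best response Middle.
Player 1 against (X, Back): payoffs 86, 57, 14 → best response Up.
Player 1 against (Y, Front): payoffs 95, 85, 55 → best response Up.
Player 1 against (Y, Back): payoffs 68, 22, 94 → best response Down.
Player 2 against (Up, Front): payoffs 26, 88 → best response Y.
Player 2 against (Up, Back): payoffs 15, 81 → best response Y.
Player 2 against (Middle, Front): payoffs 19, 15 → best response X.
Player 2 against (Middle, Back): payoffs 88, 15 → best response X.
Player 2 against (Down, Front): payoffs 90, 67 → best response X.
Player 2 against (Down, Back): payoffs 31, 90 → best response Y.
Player 3 against (Up, X): payoffs 30, 59 → best response Back.
Player 3 against (Up, Y): payoffs 89, 73 → best response Front.
Player 3 against (Middle, X): payoffs 41, 66 → best response Back.
Player 3 against (Middle, Y): payoffs 26, 36 → best response Back.
Player 3 against (Down, X): payoffs 34, 81 → best response Back.
Player 3 against (Down, Y): payoffs 12, 97 → best response Back.
Mutual best responses: (Up, Y, Front); (Down, Y, Back).

Pure-strategy Nash equilibria: (Up, Y, Front); (Down, Y, Back)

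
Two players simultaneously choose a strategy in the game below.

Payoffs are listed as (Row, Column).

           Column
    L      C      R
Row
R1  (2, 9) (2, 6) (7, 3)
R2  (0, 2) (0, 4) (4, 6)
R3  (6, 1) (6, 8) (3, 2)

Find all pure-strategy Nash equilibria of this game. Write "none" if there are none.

Pure NE: (R3, C)

(R1, L): Row can switch to R3 (2 → 6). Not NE.
(R1, C): Row can switch to R3 (2 → 6). Not NE.
(R1, R): Column can switch to L (3 → 9). Not NE.
(R2, L): Row can switch to R1 (0 → 2). Not NE.
(R2, C): Row can switch to R1 (0 → 2). Not NE.
(R2, R): Row can switch to R1 (4 → 7). Not NE.
(R3, L): Column can switch to C (1 → 8). Not NE.
(R3, C): Row gets 6, best alternative 2; Column gets 8, best alternative 2. No profitable deviation — NE.
(R3, R): Row can switch to R1 (3 → 7). Not NE.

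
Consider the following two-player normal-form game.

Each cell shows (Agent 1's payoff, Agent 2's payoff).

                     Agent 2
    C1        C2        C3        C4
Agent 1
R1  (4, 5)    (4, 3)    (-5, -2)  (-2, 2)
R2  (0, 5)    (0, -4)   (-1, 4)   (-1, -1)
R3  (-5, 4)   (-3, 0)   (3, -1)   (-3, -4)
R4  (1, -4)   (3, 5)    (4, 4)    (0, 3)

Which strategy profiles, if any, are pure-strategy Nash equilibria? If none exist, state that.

Agent 1 against C1: payoffs 4, 0, -5, 1 → best response R1.
Agent 1 against C2: payoffs 4, 0, -3, 3 → best response R1.
Agent 1 against C3: payoffs -5, -1, 3, 4 → best response R4.
Agent 1 against C4: payoffs -2, -1, -3, 0 → best response R4.
Agent 2 against R1: payoffs 5, 3, -2, 2 → best response C1.
Agent 2 against R2: payoffs 5, -4, 4, -1 → best response C1.
Agent 2 against R3: payoffs 4, 0, -1, -4 → best response C1.
Agent 2 against R4: payoffs -4, 5, 4, 3 → best response C2.
Mutual best responses: (R1, C1).

(R1, C1)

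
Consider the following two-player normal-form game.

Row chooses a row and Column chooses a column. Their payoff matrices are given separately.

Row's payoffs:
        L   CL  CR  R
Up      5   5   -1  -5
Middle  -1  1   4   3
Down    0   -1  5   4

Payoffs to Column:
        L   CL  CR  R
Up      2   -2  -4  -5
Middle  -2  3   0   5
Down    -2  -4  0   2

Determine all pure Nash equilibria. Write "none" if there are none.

(Up, L) and (Down, R)

(Up, L): Row gets 5, best alternative 0; Column gets 2, best alternative -2. No profitable deviation — NE.
(Up, CL): Column can switch to L (-2 → 2). Not NE.
(Up, CR): Row can switch to Middle (-1 → 4). Not NE.
(Up, R): Row can switch to Middle (-5 → 3). Not NE.
(Middle, L): Row can switch to Up (-1 → 5). Not NE.
(Middle, CL): Row can switch to Up (1 → 5). Not NE.
(Middle, CR): Row can switch to Down (4 → 5). Not NE.
(Down, R): Row gets 4, best alternative 3; Column gets 2, best alternative 0. No profitable deviation — NE.
(The remaining 4 profiles each have a profitable deviation by the same check.)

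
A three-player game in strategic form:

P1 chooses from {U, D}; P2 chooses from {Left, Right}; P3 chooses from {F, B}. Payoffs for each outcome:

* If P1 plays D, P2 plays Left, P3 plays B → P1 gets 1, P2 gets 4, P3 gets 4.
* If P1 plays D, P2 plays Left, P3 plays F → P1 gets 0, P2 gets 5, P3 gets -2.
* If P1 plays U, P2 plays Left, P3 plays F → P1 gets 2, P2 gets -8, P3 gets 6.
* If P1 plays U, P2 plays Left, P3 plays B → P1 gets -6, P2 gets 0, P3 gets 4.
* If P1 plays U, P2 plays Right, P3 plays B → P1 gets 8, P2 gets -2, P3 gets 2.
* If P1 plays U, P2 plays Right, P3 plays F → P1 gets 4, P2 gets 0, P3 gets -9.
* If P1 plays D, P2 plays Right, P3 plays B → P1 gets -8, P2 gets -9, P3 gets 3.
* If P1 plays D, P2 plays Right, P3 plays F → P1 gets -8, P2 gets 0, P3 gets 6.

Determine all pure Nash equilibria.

P1 against (Left, F): payoffs 2, 0 → best response U.
P1 against (Left, B): payoffs -6, 1 → best response D.
P1 against (Right, F): payoffs 4, -8 → best response U.
P1 against (Right, B): payoffs 8, -8 → best response U.
P2 against (U, F): payoffs -8, 0 → best response Right.
P2 against (U, B): payoffs 0, -2 → best response Left.
P2 against (D, F): payoffs 5, 0 → best response Left.
P2 against (D, B): payoffs 4, -9 → best response Left.
P3 against (U, Left): payoffs 6, 4 → best response F.
P3 against (U, Right): payoffs -9, 2 → best response B.
P3 against (D, Left): payoffs -2, 4 → best response B.
P3 against (D, Right): payoffs 6, 3 → best response F.
Mutual best responses: (D, Left, B).

The unique pure-strategy Nash equilibrium is (D, Left, B).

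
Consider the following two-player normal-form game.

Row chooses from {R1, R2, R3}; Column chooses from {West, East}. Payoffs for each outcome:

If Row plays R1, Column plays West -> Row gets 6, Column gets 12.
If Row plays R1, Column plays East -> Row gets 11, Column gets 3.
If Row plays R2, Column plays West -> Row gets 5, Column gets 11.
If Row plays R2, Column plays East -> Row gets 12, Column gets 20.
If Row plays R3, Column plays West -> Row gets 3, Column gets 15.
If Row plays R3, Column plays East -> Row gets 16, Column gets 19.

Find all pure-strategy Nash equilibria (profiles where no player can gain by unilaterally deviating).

(R1, West) and (R3, East)

For each player, find the best response to each opponent profile; mutual best responses are the pure NE.
Row against West: payoffs 6, 5, 3 → best response R1.
Row against East: payoffs 11, 12, 16 → best response R3.
Column against R1: payoffs 12, 3 → best response West.
Column against R2: payoffs 11, 20 → best response East.
Column against R3: payoffs 15, 19 → best response East.
Mutual best responses: (R1, West); (R3, East).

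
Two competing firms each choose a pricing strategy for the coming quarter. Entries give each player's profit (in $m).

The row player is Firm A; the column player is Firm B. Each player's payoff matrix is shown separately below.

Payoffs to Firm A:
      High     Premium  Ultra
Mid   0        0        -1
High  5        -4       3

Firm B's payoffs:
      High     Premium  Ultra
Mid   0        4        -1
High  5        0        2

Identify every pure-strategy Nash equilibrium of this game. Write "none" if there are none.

Pure-strategy Nash equilibria: (Mid, Premium), (High, High)

(Mid, High): Firm A can switch to High (0 → 5). Not NE.
(Mid, Premium): Firm A gets 0, best alternative -4; Firm B gets 4, best alternative 0. No profitable deviation — NE.
(Mid, Ultra): Firm A can switch to High (-1 → 3). Not NE.
(High, High): Firm A gets 5, best alternative 0; Firm B gets 5, best alternative 2. No profitable deviation — NE.
(High, Premium): Firm A can switch to Mid (-4 → 0). Not NE.
(High, Ultra): Firm B can switch to High (2 → 5). Not NE.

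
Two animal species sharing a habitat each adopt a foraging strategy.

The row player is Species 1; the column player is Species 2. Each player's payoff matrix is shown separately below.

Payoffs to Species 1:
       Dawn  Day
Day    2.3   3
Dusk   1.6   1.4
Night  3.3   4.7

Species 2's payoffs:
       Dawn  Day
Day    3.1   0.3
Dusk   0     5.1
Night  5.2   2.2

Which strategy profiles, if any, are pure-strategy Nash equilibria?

The unique pure-strategy Nash equilibrium is (Night, Dawn).

(Day, Dawn): Species 1 can switch to Night (2.3 → 3.3). Not NE.
(Day, Day): Species 1 can switch to Night (3 → 4.7). Not NE.
(Dusk, Dawn): Species 1 can switch to Day (1.6 → 2.3). Not NE.
(Dusk, Day): Species 1 can switch to Day (1.4 → 3). Not NE.
(Night, Dawn): Species 1 gets 3.3, best alternative 2.3; Species 2 gets 5.2, best alternative 2.2. No profitable deviation — NE.
(Night, Day): Species 2 can switch to Dawn (2.2 → 5.2). Not NE.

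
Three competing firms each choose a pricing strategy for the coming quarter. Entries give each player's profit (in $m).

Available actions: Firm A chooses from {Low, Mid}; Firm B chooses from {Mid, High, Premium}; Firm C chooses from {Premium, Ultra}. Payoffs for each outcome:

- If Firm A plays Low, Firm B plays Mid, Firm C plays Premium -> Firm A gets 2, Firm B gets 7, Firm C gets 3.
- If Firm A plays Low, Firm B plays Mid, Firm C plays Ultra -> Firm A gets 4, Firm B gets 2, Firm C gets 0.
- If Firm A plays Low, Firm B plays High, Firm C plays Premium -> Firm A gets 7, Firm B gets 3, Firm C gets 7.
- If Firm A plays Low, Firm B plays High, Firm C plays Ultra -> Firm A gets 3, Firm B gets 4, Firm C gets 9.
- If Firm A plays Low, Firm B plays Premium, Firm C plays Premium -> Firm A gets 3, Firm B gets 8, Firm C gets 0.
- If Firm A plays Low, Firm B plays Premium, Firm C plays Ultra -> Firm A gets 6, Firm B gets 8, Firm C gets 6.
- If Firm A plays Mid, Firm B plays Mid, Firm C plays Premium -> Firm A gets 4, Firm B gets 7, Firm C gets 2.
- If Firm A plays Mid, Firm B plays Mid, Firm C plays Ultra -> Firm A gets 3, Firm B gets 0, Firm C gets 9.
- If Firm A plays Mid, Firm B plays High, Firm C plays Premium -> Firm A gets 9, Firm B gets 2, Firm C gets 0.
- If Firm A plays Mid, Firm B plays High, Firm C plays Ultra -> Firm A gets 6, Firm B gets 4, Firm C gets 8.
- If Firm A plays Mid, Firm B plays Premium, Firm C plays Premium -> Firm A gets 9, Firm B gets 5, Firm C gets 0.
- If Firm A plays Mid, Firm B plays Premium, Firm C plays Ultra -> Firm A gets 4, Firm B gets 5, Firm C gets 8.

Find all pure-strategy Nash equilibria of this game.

(Low, Mid, Premium): Firm A can switch to Mid (2 → 4). Not NE.
(Low, Mid, Ultra): Firm B can switch to High (2 → 4). Not NE.
(Low, High, Premium): Firm A can switch to Mid (7 → 9). Not NE.
(Low, High, Ultra): Firm A can switch to Mid (3 → 6). Not NE.
(Low, Premium, Premium): Firm A can switch to Mid (3 → 9). Not NE.
(Low, Premium, Ultra): Firm A gets 6, best alternative 4; Firm B gets 8, best alternative 4; Firm C gets 6, best alternative 0. No profitable deviation — NE.
(Mid, Mid, Premium): Firm C can switch to Ultra (2 → 9). Not NE.
(Mid, Mid, Ultra): Firm A can switch to Low (3 → 4). Not NE.
(Mid, High, Premium): Firm B can switch to Mid (2 → 7). Not NE.
(Mid, High, Ultra): Firm B can switch to Premium (4 → 5). Not NE.
(Mid, Premium, Premium): Firm B can switch to Mid (5 → 7). Not NE.
(Mid, Premium, Ultra): Firm A can switch to Low (4 → 6). Not NE.

The unique pure-strategy Nash equilibrium is (Low, Premium, Ultra).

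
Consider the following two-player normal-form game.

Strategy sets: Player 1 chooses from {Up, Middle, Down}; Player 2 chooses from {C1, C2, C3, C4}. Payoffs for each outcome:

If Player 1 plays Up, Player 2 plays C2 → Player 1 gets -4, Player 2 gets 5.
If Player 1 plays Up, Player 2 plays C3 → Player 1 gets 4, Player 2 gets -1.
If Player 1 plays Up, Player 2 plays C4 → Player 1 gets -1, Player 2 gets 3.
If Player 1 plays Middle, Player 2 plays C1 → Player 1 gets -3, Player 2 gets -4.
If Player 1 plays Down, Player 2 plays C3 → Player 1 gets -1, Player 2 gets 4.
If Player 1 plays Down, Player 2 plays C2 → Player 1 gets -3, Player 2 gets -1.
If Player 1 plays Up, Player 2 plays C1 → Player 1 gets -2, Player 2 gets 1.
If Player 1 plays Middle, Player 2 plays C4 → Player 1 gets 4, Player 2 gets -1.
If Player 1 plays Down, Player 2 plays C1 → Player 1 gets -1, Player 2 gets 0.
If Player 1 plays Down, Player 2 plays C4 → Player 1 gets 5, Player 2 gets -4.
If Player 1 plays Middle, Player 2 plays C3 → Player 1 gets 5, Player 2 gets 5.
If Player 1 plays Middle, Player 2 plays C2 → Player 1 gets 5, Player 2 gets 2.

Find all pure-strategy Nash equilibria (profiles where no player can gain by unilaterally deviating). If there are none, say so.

Player 1 against C1: payoffs -2, -3, -1 → best response Down.
Player 1 against C2: payoffs -4, 5, -3 → best response Middle.
Player 1 against C3: payoffs 4, 5, -1 → best response Middle.
Player 1 against C4: payoffs -1, 4, 5 → best response Down.
Player 2 against Up: payoffs 1, 5, -1, 3 → best response C2.
Player 2 against Middle: payoffs -4, 2, 5, -1 → best response C3.
Player 2 against Down: payoffs 0, -1, 4, -4 → best response C3.
Mutual best responses: (Middle, C3).

Pure NE: (Middle, C3)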